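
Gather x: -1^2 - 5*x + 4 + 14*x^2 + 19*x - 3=14*x^2 + 14*x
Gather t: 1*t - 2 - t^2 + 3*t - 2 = -t^2 + 4*t - 4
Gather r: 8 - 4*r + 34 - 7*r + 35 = 77 - 11*r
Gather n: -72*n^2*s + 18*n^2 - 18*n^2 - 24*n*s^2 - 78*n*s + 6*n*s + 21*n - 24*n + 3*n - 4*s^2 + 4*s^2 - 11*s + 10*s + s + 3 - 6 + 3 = -72*n^2*s + n*(-24*s^2 - 72*s)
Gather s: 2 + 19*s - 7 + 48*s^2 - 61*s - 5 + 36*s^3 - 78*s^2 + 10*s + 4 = 36*s^3 - 30*s^2 - 32*s - 6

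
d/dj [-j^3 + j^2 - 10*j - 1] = -3*j^2 + 2*j - 10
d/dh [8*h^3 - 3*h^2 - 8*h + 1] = 24*h^2 - 6*h - 8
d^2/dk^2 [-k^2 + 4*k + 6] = -2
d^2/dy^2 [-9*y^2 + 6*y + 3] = -18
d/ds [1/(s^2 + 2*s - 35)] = 2*(-s - 1)/(s^2 + 2*s - 35)^2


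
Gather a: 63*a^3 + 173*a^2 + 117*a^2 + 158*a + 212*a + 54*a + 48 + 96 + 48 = 63*a^3 + 290*a^2 + 424*a + 192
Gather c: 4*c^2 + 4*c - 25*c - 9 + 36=4*c^2 - 21*c + 27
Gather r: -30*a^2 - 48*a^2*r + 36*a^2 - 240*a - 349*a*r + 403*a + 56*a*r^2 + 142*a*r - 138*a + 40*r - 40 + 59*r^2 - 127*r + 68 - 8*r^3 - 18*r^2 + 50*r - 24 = 6*a^2 + 25*a - 8*r^3 + r^2*(56*a + 41) + r*(-48*a^2 - 207*a - 37) + 4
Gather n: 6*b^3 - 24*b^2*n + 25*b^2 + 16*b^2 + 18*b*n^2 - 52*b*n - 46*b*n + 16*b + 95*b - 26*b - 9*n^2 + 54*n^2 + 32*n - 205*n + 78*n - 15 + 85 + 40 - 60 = 6*b^3 + 41*b^2 + 85*b + n^2*(18*b + 45) + n*(-24*b^2 - 98*b - 95) + 50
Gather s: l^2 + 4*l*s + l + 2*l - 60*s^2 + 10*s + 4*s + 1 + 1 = l^2 + 3*l - 60*s^2 + s*(4*l + 14) + 2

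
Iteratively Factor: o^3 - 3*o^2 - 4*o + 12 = (o - 3)*(o^2 - 4) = (o - 3)*(o + 2)*(o - 2)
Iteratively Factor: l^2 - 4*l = (l - 4)*(l)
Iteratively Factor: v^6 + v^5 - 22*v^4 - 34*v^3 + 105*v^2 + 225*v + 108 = (v + 3)*(v^5 - 2*v^4 - 16*v^3 + 14*v^2 + 63*v + 36) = (v + 1)*(v + 3)*(v^4 - 3*v^3 - 13*v^2 + 27*v + 36) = (v + 1)*(v + 3)^2*(v^3 - 6*v^2 + 5*v + 12) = (v - 4)*(v + 1)*(v + 3)^2*(v^2 - 2*v - 3) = (v - 4)*(v - 3)*(v + 1)*(v + 3)^2*(v + 1)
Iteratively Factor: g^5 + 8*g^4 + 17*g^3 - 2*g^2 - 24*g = (g - 1)*(g^4 + 9*g^3 + 26*g^2 + 24*g) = (g - 1)*(g + 4)*(g^3 + 5*g^2 + 6*g) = g*(g - 1)*(g + 4)*(g^2 + 5*g + 6) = g*(g - 1)*(g + 3)*(g + 4)*(g + 2)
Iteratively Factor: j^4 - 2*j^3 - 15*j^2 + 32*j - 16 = (j - 1)*(j^3 - j^2 - 16*j + 16) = (j - 1)*(j + 4)*(j^2 - 5*j + 4) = (j - 4)*(j - 1)*(j + 4)*(j - 1)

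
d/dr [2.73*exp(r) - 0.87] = 2.73*exp(r)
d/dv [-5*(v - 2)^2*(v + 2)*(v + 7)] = -20*v^3 - 75*v^2 + 180*v + 100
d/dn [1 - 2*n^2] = -4*n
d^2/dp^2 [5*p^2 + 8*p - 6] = 10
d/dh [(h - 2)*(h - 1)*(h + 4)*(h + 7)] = 4*h^3 + 24*h^2 - 6*h - 62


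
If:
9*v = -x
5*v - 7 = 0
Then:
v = 7/5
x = -63/5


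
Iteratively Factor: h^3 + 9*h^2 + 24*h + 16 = (h + 1)*(h^2 + 8*h + 16) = (h + 1)*(h + 4)*(h + 4)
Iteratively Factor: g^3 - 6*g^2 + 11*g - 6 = (g - 3)*(g^2 - 3*g + 2) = (g - 3)*(g - 2)*(g - 1)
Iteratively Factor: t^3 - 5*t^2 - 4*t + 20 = (t + 2)*(t^2 - 7*t + 10) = (t - 2)*(t + 2)*(t - 5)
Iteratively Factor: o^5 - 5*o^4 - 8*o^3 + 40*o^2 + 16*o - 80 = (o - 2)*(o^4 - 3*o^3 - 14*o^2 + 12*o + 40) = (o - 2)^2*(o^3 - o^2 - 16*o - 20) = (o - 2)^2*(o + 2)*(o^2 - 3*o - 10) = (o - 5)*(o - 2)^2*(o + 2)*(o + 2)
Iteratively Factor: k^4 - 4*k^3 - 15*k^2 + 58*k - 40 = (k - 5)*(k^3 + k^2 - 10*k + 8) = (k - 5)*(k - 1)*(k^2 + 2*k - 8) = (k - 5)*(k - 1)*(k + 4)*(k - 2)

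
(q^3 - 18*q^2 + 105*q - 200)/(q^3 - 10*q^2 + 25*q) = (q - 8)/q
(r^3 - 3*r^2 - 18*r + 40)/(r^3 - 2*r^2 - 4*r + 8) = (r^2 - r - 20)/(r^2 - 4)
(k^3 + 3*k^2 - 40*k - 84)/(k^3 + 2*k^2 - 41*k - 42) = (k + 2)/(k + 1)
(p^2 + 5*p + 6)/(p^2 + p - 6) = (p + 2)/(p - 2)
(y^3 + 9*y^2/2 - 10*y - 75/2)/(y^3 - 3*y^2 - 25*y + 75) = (y + 5/2)/(y - 5)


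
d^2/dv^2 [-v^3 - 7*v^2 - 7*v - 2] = -6*v - 14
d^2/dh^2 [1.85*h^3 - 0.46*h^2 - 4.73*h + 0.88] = 11.1*h - 0.92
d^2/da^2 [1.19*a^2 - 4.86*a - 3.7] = 2.38000000000000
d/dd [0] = 0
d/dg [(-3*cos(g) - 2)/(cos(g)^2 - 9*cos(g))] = (-3*sin(g) + 18*sin(g)/cos(g)^2 - 4*tan(g))/(cos(g) - 9)^2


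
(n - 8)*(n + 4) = n^2 - 4*n - 32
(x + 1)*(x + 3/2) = x^2 + 5*x/2 + 3/2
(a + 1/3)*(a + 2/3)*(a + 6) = a^3 + 7*a^2 + 56*a/9 + 4/3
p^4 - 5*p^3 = p^3*(p - 5)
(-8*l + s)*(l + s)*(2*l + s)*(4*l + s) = -64*l^4 - 104*l^3*s - 42*l^2*s^2 - l*s^3 + s^4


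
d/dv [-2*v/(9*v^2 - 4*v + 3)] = 6*(3*v^2 - 1)/(81*v^4 - 72*v^3 + 70*v^2 - 24*v + 9)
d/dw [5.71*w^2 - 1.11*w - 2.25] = 11.42*w - 1.11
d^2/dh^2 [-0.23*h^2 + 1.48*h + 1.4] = -0.460000000000000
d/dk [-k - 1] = -1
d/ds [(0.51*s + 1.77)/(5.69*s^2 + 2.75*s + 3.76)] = (2.9019*s^2 + 1.4025*s - (0.51*s + 1.77)*(11.38*s + 2.75) + 1.9176)/(5.69*s^2 + 2.75*s + 3.76)^2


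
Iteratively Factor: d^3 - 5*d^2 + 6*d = (d)*(d^2 - 5*d + 6) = d*(d - 3)*(d - 2)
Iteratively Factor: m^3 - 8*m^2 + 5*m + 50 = (m + 2)*(m^2 - 10*m + 25) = (m - 5)*(m + 2)*(m - 5)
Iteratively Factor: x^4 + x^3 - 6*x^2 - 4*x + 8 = (x - 2)*(x^3 + 3*x^2 - 4) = (x - 2)*(x + 2)*(x^2 + x - 2) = (x - 2)*(x + 2)^2*(x - 1)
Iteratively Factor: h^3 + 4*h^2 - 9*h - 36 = (h + 3)*(h^2 + h - 12) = (h + 3)*(h + 4)*(h - 3)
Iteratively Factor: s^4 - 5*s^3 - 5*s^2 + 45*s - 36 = (s + 3)*(s^3 - 8*s^2 + 19*s - 12) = (s - 1)*(s + 3)*(s^2 - 7*s + 12) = (s - 3)*(s - 1)*(s + 3)*(s - 4)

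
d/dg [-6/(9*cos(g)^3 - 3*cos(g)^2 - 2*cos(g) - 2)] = 6*(-27*cos(g)^2 + 6*cos(g) + 2)*sin(g)/(-9*cos(g)^3 + 3*cos(g)^2 + 2*cos(g) + 2)^2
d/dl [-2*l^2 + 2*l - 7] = 2 - 4*l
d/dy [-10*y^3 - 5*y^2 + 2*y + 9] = -30*y^2 - 10*y + 2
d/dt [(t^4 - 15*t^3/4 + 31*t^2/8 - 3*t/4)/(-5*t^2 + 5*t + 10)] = (-16*t^3 - 10*t^2 + 28*t - 3)/(40*(t^2 + 2*t + 1))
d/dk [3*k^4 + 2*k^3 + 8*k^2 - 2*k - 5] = 12*k^3 + 6*k^2 + 16*k - 2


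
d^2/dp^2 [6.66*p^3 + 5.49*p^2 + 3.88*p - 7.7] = 39.96*p + 10.98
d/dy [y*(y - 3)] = 2*y - 3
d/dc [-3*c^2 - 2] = -6*c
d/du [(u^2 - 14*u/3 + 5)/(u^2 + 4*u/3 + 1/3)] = 2*(27*u^2 - 42*u - 37)/(9*u^4 + 24*u^3 + 22*u^2 + 8*u + 1)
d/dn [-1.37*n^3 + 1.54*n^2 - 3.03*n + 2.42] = -4.11*n^2 + 3.08*n - 3.03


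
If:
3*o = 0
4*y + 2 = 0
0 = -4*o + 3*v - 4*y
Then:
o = 0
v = -2/3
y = -1/2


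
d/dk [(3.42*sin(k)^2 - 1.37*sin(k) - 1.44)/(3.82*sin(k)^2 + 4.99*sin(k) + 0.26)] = (22.2992*sin(k)^2 + 12.78*sin(k) + 6.8294)*cos(k)/(14.5924*sin(k)^4 + 38.1236*sin(k)^3 + 26.8865*sin(k)^2 + 2.5948*sin(k) + 0.0676)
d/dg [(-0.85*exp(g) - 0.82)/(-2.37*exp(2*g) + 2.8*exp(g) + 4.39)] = (-(0.85*exp(g) + 0.82)*(4.74*exp(g) - 2.8) + 2.0145*exp(2*g) - 2.38*exp(g) - 3.7315)*exp(g)/(-2.37*exp(2*g) + 2.8*exp(g) + 4.39)^2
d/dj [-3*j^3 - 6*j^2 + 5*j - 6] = -9*j^2 - 12*j + 5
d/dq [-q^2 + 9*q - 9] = 9 - 2*q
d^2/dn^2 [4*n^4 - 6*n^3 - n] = 12*n*(4*n - 3)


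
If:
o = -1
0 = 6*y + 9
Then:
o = -1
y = -3/2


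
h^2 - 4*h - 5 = (h - 5)*(h + 1)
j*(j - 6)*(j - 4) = j^3 - 10*j^2 + 24*j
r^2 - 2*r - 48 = (r - 8)*(r + 6)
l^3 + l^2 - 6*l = l*(l - 2)*(l + 3)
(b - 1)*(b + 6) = b^2 + 5*b - 6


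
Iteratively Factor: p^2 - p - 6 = (p + 2)*(p - 3)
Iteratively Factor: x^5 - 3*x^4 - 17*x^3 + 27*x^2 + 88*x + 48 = (x + 1)*(x^4 - 4*x^3 - 13*x^2 + 40*x + 48) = (x + 1)^2*(x^3 - 5*x^2 - 8*x + 48) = (x - 4)*(x + 1)^2*(x^2 - x - 12) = (x - 4)^2*(x + 1)^2*(x + 3)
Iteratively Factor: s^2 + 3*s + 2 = (s + 1)*(s + 2)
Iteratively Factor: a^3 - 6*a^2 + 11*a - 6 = (a - 2)*(a^2 - 4*a + 3) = (a - 2)*(a - 1)*(a - 3)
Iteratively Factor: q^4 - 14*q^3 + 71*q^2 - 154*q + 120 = (q - 5)*(q^3 - 9*q^2 + 26*q - 24) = (q - 5)*(q - 3)*(q^2 - 6*q + 8) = (q - 5)*(q - 4)*(q - 3)*(q - 2)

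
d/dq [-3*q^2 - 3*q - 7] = -6*q - 3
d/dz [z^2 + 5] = 2*z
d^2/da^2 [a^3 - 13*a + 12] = 6*a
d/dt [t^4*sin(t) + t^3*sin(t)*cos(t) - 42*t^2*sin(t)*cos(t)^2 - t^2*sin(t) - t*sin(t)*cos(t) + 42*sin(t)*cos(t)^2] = t^4*cos(t) + 4*t^3*sin(t) + t^3*cos(2*t) + 3*t^2*sin(2*t)/2 - 23*t^2*cos(t)/2 - 63*t^2*cos(3*t)/2 - 23*t*sin(t) - 21*t*sin(3*t) - t*cos(2*t) - sin(2*t)/2 + 21*cos(t)/2 + 63*cos(3*t)/2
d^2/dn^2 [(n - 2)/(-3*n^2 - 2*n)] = 2*(-9*n^3 + 54*n^2 + 36*n + 8)/(n^3*(27*n^3 + 54*n^2 + 36*n + 8))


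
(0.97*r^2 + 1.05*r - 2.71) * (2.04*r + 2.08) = 1.9788*r^3 + 4.1596*r^2 - 3.3444*r - 5.6368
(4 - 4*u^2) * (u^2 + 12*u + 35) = -4*u^4 - 48*u^3 - 136*u^2 + 48*u + 140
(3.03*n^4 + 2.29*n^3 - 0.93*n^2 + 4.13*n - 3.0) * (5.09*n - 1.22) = 15.4227*n^5 + 7.9595*n^4 - 7.5275*n^3 + 22.1563*n^2 - 20.3086*n + 3.66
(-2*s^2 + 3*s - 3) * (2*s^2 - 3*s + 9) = -4*s^4 + 12*s^3 - 33*s^2 + 36*s - 27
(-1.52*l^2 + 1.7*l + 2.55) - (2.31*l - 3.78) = -1.52*l^2 - 0.61*l + 6.33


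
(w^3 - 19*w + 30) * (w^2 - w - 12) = w^5 - w^4 - 31*w^3 + 49*w^2 + 198*w - 360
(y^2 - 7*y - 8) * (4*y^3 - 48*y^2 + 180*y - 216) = 4*y^5 - 76*y^4 + 484*y^3 - 1092*y^2 + 72*y + 1728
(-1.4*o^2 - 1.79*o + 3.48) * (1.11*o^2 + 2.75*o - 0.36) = -1.554*o^4 - 5.8369*o^3 - 0.5557*o^2 + 10.2144*o - 1.2528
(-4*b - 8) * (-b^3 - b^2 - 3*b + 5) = 4*b^4 + 12*b^3 + 20*b^2 + 4*b - 40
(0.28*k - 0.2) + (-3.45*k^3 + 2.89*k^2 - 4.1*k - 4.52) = -3.45*k^3 + 2.89*k^2 - 3.82*k - 4.72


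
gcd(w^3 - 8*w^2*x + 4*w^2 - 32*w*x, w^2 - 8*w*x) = -w^2 + 8*w*x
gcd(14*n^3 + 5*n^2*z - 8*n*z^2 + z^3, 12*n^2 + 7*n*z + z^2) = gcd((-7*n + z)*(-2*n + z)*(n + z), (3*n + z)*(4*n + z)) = 1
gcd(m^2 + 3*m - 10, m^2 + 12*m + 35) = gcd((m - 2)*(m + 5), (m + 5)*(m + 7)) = m + 5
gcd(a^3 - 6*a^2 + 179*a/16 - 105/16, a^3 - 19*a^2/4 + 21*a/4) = a^2 - 19*a/4 + 21/4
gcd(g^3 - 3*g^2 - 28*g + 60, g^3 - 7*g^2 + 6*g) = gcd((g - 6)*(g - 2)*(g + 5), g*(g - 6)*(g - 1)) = g - 6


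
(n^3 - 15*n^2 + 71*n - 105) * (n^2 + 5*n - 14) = n^5 - 10*n^4 - 18*n^3 + 460*n^2 - 1519*n + 1470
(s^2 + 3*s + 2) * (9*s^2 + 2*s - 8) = 9*s^4 + 29*s^3 + 16*s^2 - 20*s - 16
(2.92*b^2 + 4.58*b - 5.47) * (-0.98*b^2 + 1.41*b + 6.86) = -2.8616*b^4 - 0.371200000000001*b^3 + 31.8496*b^2 + 23.7061*b - 37.5242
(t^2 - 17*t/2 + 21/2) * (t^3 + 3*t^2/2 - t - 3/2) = t^5 - 7*t^4 - 13*t^3/4 + 91*t^2/4 + 9*t/4 - 63/4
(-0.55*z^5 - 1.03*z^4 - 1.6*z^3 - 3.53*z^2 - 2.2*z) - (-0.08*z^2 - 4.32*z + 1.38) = -0.55*z^5 - 1.03*z^4 - 1.6*z^3 - 3.45*z^2 + 2.12*z - 1.38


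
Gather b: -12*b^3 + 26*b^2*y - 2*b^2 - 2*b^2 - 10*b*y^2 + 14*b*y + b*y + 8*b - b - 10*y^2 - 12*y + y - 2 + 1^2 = -12*b^3 + b^2*(26*y - 4) + b*(-10*y^2 + 15*y + 7) - 10*y^2 - 11*y - 1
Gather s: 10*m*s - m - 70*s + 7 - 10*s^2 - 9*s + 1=-m - 10*s^2 + s*(10*m - 79) + 8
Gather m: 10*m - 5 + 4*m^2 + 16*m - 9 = 4*m^2 + 26*m - 14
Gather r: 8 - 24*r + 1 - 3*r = 9 - 27*r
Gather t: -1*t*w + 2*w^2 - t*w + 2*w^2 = -2*t*w + 4*w^2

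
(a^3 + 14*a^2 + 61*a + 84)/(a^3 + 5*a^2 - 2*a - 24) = (a + 7)/(a - 2)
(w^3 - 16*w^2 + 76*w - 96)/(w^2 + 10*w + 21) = (w^3 - 16*w^2 + 76*w - 96)/(w^2 + 10*w + 21)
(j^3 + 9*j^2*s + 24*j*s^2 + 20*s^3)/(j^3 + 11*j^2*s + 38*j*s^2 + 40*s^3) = (j + 2*s)/(j + 4*s)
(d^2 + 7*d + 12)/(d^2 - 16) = (d + 3)/(d - 4)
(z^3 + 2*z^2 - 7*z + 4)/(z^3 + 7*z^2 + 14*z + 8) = (z^2 - 2*z + 1)/(z^2 + 3*z + 2)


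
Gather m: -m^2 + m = -m^2 + m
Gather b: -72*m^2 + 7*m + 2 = -72*m^2 + 7*m + 2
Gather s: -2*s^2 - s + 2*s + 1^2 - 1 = -2*s^2 + s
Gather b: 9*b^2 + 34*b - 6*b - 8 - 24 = 9*b^2 + 28*b - 32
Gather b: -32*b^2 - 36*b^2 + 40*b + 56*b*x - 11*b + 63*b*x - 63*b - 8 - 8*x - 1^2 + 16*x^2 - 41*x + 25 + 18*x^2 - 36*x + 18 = -68*b^2 + b*(119*x - 34) + 34*x^2 - 85*x + 34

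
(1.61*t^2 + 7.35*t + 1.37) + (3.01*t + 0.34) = 1.61*t^2 + 10.36*t + 1.71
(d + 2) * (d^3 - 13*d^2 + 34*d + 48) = d^4 - 11*d^3 + 8*d^2 + 116*d + 96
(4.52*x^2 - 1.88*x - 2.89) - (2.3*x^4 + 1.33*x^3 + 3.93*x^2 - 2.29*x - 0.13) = -2.3*x^4 - 1.33*x^3 + 0.589999999999999*x^2 + 0.41*x - 2.76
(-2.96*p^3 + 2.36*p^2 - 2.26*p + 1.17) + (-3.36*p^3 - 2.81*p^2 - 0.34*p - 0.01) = -6.32*p^3 - 0.45*p^2 - 2.6*p + 1.16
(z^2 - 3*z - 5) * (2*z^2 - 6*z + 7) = 2*z^4 - 12*z^3 + 15*z^2 + 9*z - 35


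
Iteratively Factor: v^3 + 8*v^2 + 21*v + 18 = (v + 3)*(v^2 + 5*v + 6) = (v + 2)*(v + 3)*(v + 3)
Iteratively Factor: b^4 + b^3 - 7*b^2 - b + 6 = (b + 1)*(b^3 - 7*b + 6) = (b - 2)*(b + 1)*(b^2 + 2*b - 3) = (b - 2)*(b - 1)*(b + 1)*(b + 3)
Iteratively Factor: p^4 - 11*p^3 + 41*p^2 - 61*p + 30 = (p - 1)*(p^3 - 10*p^2 + 31*p - 30) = (p - 3)*(p - 1)*(p^2 - 7*p + 10) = (p - 3)*(p - 2)*(p - 1)*(p - 5)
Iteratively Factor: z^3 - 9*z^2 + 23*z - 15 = (z - 1)*(z^2 - 8*z + 15) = (z - 3)*(z - 1)*(z - 5)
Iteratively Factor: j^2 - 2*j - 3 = (j - 3)*(j + 1)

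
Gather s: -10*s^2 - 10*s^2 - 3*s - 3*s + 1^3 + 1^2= -20*s^2 - 6*s + 2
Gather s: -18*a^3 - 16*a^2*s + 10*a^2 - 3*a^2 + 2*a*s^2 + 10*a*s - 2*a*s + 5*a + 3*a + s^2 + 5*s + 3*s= -18*a^3 + 7*a^2 + 8*a + s^2*(2*a + 1) + s*(-16*a^2 + 8*a + 8)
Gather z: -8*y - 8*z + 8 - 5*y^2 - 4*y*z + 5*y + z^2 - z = -5*y^2 - 3*y + z^2 + z*(-4*y - 9) + 8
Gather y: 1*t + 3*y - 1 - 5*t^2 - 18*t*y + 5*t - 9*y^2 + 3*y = -5*t^2 + 6*t - 9*y^2 + y*(6 - 18*t) - 1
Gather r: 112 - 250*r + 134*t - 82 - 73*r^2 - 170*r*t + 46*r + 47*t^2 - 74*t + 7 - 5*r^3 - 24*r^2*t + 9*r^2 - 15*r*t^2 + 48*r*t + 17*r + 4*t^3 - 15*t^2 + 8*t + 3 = -5*r^3 + r^2*(-24*t - 64) + r*(-15*t^2 - 122*t - 187) + 4*t^3 + 32*t^2 + 68*t + 40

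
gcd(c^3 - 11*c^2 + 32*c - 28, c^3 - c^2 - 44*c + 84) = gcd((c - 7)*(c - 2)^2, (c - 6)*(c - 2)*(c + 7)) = c - 2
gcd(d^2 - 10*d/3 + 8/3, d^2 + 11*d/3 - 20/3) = d - 4/3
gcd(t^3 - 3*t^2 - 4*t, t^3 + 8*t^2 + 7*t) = t^2 + t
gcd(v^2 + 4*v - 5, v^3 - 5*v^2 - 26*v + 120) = v + 5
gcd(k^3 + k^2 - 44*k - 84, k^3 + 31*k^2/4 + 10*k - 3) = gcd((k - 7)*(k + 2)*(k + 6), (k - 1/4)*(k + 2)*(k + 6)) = k^2 + 8*k + 12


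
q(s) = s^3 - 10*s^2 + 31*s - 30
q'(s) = 3*s^2 - 20*s + 31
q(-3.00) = -240.00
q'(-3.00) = 118.00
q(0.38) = -19.61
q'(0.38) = 23.83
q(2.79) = 0.37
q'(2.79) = -1.45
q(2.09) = 0.24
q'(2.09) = 2.30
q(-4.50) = -463.12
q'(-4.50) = 181.75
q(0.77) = -11.60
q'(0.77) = 17.38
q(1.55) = -2.25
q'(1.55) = 7.21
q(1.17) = -5.82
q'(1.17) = 11.71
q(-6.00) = -792.00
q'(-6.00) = 259.00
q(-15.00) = -6120.00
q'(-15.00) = 1006.00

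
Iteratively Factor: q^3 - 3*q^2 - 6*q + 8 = (q - 4)*(q^2 + q - 2) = (q - 4)*(q - 1)*(q + 2)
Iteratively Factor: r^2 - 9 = (r - 3)*(r + 3)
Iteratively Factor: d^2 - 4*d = (d - 4)*(d)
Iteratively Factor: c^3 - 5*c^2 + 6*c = (c)*(c^2 - 5*c + 6) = c*(c - 3)*(c - 2)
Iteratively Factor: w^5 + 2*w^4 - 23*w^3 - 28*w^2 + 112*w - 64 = (w + 4)*(w^4 - 2*w^3 - 15*w^2 + 32*w - 16) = (w - 4)*(w + 4)*(w^3 + 2*w^2 - 7*w + 4) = (w - 4)*(w + 4)^2*(w^2 - 2*w + 1) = (w - 4)*(w - 1)*(w + 4)^2*(w - 1)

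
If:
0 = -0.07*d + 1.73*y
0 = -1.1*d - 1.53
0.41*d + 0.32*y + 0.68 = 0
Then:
No Solution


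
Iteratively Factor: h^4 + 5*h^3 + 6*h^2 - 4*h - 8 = (h + 2)*(h^3 + 3*h^2 - 4) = (h - 1)*(h + 2)*(h^2 + 4*h + 4) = (h - 1)*(h + 2)^2*(h + 2)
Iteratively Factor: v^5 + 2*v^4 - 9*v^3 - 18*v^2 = (v + 2)*(v^4 - 9*v^2) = (v + 2)*(v + 3)*(v^3 - 3*v^2) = v*(v + 2)*(v + 3)*(v^2 - 3*v) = v^2*(v + 2)*(v + 3)*(v - 3)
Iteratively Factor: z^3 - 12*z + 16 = (z + 4)*(z^2 - 4*z + 4) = (z - 2)*(z + 4)*(z - 2)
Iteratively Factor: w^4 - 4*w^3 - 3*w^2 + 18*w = (w + 2)*(w^3 - 6*w^2 + 9*w) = w*(w + 2)*(w^2 - 6*w + 9) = w*(w - 3)*(w + 2)*(w - 3)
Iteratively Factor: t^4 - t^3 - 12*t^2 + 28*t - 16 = (t - 2)*(t^3 + t^2 - 10*t + 8) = (t - 2)^2*(t^2 + 3*t - 4) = (t - 2)^2*(t + 4)*(t - 1)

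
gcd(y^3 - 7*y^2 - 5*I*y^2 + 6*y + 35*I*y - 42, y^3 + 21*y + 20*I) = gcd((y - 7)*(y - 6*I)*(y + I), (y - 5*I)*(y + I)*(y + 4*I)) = y + I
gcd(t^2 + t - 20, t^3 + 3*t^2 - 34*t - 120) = t + 5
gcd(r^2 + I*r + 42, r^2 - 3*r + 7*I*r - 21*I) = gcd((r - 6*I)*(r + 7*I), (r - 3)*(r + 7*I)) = r + 7*I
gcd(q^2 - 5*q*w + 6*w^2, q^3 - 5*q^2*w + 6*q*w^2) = q^2 - 5*q*w + 6*w^2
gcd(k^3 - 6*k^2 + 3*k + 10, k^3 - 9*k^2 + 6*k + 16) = k^2 - k - 2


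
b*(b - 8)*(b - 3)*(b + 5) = b^4 - 6*b^3 - 31*b^2 + 120*b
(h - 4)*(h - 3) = h^2 - 7*h + 12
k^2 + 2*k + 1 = (k + 1)^2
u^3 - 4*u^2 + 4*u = u*(u - 2)^2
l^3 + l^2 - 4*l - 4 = (l - 2)*(l + 1)*(l + 2)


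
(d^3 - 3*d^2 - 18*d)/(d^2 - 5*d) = (d^2 - 3*d - 18)/(d - 5)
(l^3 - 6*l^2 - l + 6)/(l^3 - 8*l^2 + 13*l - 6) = (l + 1)/(l - 1)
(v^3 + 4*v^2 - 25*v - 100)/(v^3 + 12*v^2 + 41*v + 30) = (v^2 - v - 20)/(v^2 + 7*v + 6)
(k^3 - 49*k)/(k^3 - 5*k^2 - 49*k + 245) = k/(k - 5)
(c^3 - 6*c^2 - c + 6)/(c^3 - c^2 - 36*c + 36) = (c + 1)/(c + 6)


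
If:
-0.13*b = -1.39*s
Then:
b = 10.6923076923077*s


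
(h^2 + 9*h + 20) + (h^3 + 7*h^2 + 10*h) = h^3 + 8*h^2 + 19*h + 20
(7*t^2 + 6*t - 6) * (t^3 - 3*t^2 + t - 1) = 7*t^5 - 15*t^4 - 17*t^3 + 17*t^2 - 12*t + 6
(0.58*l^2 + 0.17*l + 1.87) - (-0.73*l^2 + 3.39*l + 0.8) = 1.31*l^2 - 3.22*l + 1.07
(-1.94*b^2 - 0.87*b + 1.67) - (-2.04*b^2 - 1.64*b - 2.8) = 0.1*b^2 + 0.77*b + 4.47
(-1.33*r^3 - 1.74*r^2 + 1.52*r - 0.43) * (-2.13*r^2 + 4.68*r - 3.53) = 2.8329*r^5 - 2.5182*r^4 - 6.6859*r^3 + 14.1717*r^2 - 7.378*r + 1.5179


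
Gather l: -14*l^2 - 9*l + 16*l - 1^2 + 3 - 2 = -14*l^2 + 7*l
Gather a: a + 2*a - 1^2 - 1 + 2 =3*a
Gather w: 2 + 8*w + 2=8*w + 4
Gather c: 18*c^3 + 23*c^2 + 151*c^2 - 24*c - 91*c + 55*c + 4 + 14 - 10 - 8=18*c^3 + 174*c^2 - 60*c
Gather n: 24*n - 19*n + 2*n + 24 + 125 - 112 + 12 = 7*n + 49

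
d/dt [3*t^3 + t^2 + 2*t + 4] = 9*t^2 + 2*t + 2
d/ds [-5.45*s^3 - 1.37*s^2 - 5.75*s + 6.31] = -16.35*s^2 - 2.74*s - 5.75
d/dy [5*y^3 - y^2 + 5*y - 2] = 15*y^2 - 2*y + 5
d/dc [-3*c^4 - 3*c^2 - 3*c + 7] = -12*c^3 - 6*c - 3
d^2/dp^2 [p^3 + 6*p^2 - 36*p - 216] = 6*p + 12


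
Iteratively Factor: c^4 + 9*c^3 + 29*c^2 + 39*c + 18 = (c + 1)*(c^3 + 8*c^2 + 21*c + 18) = (c + 1)*(c + 2)*(c^2 + 6*c + 9) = (c + 1)*(c + 2)*(c + 3)*(c + 3)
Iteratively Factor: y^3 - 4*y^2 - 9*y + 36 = (y - 4)*(y^2 - 9) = (y - 4)*(y - 3)*(y + 3)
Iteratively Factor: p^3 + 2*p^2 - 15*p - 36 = (p + 3)*(p^2 - p - 12) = (p + 3)^2*(p - 4)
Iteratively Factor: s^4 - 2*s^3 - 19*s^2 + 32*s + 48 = (s - 3)*(s^3 + s^2 - 16*s - 16) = (s - 3)*(s + 1)*(s^2 - 16) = (s - 4)*(s - 3)*(s + 1)*(s + 4)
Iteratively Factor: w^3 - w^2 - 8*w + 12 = (w - 2)*(w^2 + w - 6) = (w - 2)*(w + 3)*(w - 2)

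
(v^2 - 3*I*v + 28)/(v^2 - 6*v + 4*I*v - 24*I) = (v - 7*I)/(v - 6)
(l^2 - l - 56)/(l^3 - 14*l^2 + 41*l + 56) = (l + 7)/(l^2 - 6*l - 7)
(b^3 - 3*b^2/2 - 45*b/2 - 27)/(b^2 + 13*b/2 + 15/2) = (b^2 - 3*b - 18)/(b + 5)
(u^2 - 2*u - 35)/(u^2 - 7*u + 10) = (u^2 - 2*u - 35)/(u^2 - 7*u + 10)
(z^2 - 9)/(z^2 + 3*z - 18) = (z + 3)/(z + 6)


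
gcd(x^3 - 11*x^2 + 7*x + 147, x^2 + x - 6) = x + 3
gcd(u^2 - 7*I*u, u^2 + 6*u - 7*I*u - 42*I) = u - 7*I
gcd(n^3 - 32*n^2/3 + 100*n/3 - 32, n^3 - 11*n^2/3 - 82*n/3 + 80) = n^2 - 26*n/3 + 16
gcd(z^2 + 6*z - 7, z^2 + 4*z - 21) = z + 7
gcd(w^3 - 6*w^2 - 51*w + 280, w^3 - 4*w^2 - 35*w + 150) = w - 5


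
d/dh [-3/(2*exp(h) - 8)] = 3*exp(h)/(2*(exp(h) - 4)^2)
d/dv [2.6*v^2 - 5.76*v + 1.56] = 5.2*v - 5.76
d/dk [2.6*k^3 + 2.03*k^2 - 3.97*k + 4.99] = 7.8*k^2 + 4.06*k - 3.97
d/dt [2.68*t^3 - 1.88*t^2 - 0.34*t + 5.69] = 8.04*t^2 - 3.76*t - 0.34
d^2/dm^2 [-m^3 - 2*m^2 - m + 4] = -6*m - 4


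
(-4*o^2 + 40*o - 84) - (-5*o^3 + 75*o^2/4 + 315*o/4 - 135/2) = 5*o^3 - 91*o^2/4 - 155*o/4 - 33/2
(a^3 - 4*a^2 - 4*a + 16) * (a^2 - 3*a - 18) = a^5 - 7*a^4 - 10*a^3 + 100*a^2 + 24*a - 288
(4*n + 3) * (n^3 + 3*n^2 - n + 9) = 4*n^4 + 15*n^3 + 5*n^2 + 33*n + 27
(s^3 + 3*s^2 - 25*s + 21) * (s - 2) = s^4 + s^3 - 31*s^2 + 71*s - 42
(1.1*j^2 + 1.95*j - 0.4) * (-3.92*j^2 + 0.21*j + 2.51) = -4.312*j^4 - 7.413*j^3 + 4.7385*j^2 + 4.8105*j - 1.004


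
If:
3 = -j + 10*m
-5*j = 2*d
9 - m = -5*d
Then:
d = -145/84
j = 29/42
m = 31/84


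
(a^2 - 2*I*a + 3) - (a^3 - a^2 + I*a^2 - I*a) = -a^3 + 2*a^2 - I*a^2 - I*a + 3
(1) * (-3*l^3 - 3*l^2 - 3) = -3*l^3 - 3*l^2 - 3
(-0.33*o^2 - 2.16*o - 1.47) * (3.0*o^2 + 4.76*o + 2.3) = -0.99*o^4 - 8.0508*o^3 - 15.4506*o^2 - 11.9652*o - 3.381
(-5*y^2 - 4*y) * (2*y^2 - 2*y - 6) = -10*y^4 + 2*y^3 + 38*y^2 + 24*y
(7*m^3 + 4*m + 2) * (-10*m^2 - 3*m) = -70*m^5 - 21*m^4 - 40*m^3 - 32*m^2 - 6*m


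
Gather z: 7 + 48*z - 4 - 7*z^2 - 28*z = -7*z^2 + 20*z + 3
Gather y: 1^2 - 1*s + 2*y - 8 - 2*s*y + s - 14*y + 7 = y*(-2*s - 12)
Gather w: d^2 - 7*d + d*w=d^2 + d*w - 7*d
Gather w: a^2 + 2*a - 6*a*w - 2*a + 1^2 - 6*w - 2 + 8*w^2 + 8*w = a^2 + 8*w^2 + w*(2 - 6*a) - 1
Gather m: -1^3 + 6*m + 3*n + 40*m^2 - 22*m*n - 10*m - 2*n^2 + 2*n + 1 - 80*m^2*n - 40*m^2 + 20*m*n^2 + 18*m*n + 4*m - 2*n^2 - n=-80*m^2*n + m*(20*n^2 - 4*n) - 4*n^2 + 4*n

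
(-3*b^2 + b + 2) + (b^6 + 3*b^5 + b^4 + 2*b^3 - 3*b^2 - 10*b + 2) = b^6 + 3*b^5 + b^4 + 2*b^3 - 6*b^2 - 9*b + 4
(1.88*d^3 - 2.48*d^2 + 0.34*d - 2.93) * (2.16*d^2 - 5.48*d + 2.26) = 4.0608*d^5 - 15.6592*d^4 + 18.5736*d^3 - 13.7968*d^2 + 16.8248*d - 6.6218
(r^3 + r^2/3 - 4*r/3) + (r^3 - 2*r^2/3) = 2*r^3 - r^2/3 - 4*r/3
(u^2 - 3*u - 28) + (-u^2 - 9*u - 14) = -12*u - 42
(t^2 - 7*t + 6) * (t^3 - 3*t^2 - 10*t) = t^5 - 10*t^4 + 17*t^3 + 52*t^2 - 60*t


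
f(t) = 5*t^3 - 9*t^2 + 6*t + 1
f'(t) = 15*t^2 - 18*t + 6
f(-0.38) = -2.85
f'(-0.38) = 15.01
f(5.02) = 436.85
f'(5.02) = 293.65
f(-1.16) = -25.87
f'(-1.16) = 47.06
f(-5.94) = -1400.12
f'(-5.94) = 642.17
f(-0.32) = -2.01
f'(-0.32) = 13.30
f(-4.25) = -570.89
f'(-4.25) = 353.44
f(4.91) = 405.34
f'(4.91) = 279.24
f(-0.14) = -0.03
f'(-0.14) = 8.81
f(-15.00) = -18989.00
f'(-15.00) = 3651.00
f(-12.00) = -10007.00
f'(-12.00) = 2382.00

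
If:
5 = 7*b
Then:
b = 5/7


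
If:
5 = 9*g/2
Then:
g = 10/9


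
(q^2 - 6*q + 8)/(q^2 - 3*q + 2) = (q - 4)/(q - 1)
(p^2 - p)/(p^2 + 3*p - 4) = p/(p + 4)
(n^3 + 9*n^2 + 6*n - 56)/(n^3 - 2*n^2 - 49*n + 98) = (n + 4)/(n - 7)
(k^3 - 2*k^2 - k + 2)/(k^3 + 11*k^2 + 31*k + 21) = (k^2 - 3*k + 2)/(k^2 + 10*k + 21)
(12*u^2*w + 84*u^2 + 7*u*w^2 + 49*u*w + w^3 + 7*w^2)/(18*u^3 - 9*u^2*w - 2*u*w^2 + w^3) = (4*u*w + 28*u + w^2 + 7*w)/(6*u^2 - 5*u*w + w^2)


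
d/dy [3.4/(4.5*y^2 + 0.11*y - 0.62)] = (-30.6*y - 0.374)/(4.5*y^2 + 0.11*y - 0.62)^2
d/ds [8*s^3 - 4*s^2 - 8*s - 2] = 24*s^2 - 8*s - 8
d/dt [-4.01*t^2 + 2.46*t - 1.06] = 2.46 - 8.02*t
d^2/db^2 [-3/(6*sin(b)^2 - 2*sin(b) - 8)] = 3*(36*sin(b)^3 - 45*sin(b)^2 + 40*sin(b) - 26)/(2*(sin(b) + 1)^2*(3*sin(b) - 4)^3)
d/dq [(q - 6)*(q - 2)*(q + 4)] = 3*q^2 - 8*q - 20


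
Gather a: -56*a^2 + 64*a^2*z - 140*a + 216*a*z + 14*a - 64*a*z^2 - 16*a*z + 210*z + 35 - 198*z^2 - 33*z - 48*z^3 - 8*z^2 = a^2*(64*z - 56) + a*(-64*z^2 + 200*z - 126) - 48*z^3 - 206*z^2 + 177*z + 35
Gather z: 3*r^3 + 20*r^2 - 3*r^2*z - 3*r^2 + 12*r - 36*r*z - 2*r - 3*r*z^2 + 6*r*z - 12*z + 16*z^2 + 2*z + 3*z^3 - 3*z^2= 3*r^3 + 17*r^2 + 10*r + 3*z^3 + z^2*(13 - 3*r) + z*(-3*r^2 - 30*r - 10)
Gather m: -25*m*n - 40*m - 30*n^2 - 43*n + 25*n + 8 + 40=m*(-25*n - 40) - 30*n^2 - 18*n + 48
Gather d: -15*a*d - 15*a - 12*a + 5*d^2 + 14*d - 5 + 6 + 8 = -27*a + 5*d^2 + d*(14 - 15*a) + 9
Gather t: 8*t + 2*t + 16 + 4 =10*t + 20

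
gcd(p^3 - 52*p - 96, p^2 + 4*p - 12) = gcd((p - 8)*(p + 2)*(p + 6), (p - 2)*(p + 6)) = p + 6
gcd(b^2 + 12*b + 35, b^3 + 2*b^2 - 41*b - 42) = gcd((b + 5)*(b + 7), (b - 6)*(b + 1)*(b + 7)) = b + 7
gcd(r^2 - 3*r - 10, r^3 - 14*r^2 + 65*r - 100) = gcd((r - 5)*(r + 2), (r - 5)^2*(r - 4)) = r - 5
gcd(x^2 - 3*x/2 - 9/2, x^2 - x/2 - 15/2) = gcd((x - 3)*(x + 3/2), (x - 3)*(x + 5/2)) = x - 3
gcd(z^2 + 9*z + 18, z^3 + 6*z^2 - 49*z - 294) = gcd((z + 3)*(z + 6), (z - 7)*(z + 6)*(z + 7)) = z + 6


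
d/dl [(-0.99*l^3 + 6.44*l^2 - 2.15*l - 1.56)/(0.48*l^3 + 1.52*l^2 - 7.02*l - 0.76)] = (2.22044604925031e-16*l^5 - 4.596*l^4 + 15.9636*l^3 - 37.4372*l^2 - 5.0464*l - 9.3172)/(0.2304*l^6 + 1.4592*l^5 - 4.4288*l^4 - 22.0704*l^3 + 46.97*l^2 + 10.6704*l + 0.5776)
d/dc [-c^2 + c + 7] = 1 - 2*c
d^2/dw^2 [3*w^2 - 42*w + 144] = 6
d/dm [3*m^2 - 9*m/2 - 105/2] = 6*m - 9/2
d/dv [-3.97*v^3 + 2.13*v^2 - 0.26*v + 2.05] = -11.91*v^2 + 4.26*v - 0.26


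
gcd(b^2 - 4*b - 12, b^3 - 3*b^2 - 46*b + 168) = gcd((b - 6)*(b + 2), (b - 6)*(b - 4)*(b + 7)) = b - 6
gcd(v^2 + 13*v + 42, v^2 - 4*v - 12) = 1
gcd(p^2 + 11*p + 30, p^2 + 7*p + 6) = p + 6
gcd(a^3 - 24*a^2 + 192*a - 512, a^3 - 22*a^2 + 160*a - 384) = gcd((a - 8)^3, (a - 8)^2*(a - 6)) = a^2 - 16*a + 64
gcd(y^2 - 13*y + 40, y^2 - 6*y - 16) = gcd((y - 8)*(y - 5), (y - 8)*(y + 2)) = y - 8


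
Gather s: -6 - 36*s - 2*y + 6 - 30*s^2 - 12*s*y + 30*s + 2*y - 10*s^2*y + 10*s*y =s^2*(-10*y - 30) + s*(-2*y - 6)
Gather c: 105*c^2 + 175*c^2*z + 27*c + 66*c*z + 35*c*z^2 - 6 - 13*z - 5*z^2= c^2*(175*z + 105) + c*(35*z^2 + 66*z + 27) - 5*z^2 - 13*z - 6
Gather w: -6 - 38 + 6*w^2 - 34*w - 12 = 6*w^2 - 34*w - 56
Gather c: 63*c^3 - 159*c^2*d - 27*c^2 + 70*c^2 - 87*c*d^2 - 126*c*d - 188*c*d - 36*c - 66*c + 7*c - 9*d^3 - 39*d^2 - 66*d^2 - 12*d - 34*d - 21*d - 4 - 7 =63*c^3 + c^2*(43 - 159*d) + c*(-87*d^2 - 314*d - 95) - 9*d^3 - 105*d^2 - 67*d - 11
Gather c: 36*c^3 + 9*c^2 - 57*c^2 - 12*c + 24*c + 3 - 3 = 36*c^3 - 48*c^2 + 12*c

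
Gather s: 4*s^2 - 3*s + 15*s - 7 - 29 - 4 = 4*s^2 + 12*s - 40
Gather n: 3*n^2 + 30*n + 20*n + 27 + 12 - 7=3*n^2 + 50*n + 32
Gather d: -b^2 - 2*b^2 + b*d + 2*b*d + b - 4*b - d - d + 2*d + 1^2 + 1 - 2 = -3*b^2 + 3*b*d - 3*b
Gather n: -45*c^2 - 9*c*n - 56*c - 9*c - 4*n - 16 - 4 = -45*c^2 - 65*c + n*(-9*c - 4) - 20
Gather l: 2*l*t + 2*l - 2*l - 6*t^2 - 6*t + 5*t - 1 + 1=2*l*t - 6*t^2 - t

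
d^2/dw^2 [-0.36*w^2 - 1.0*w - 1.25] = -0.720000000000000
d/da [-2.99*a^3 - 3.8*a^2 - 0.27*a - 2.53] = -8.97*a^2 - 7.6*a - 0.27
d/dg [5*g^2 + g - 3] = 10*g + 1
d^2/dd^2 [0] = 0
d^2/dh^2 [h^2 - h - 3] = 2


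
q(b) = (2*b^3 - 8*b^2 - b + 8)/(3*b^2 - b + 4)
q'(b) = (1 - 6*b)*(2*b^3 - 8*b^2 - b + 8)/(3*b^2 - b + 4)^2 + (6*b^2 - 16*b - 1)/(3*b^2 - b + 4) = (6*b^4 - 4*b^3 + 35*b^2 - 112*b + 4)/(9*b^4 - 6*b^3 + 25*b^2 - 8*b + 16)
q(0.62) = 1.05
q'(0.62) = -2.53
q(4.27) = 0.25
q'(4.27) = 0.62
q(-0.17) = 1.86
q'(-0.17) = 1.33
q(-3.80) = -4.18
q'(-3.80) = 0.92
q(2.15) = -0.72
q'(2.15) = 0.05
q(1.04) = 0.09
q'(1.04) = -1.87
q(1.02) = 0.13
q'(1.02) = -1.92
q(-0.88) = 0.18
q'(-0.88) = 2.62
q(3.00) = -0.46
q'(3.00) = 0.46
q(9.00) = 3.40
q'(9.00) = 0.68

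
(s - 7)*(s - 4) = s^2 - 11*s + 28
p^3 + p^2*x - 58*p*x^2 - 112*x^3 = (p - 8*x)*(p + 2*x)*(p + 7*x)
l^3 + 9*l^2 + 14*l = l*(l + 2)*(l + 7)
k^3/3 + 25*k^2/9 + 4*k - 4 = (k/3 + 1)*(k - 2/3)*(k + 6)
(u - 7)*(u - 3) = u^2 - 10*u + 21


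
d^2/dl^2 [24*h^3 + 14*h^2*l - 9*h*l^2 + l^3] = -18*h + 6*l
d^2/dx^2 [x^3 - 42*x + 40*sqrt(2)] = 6*x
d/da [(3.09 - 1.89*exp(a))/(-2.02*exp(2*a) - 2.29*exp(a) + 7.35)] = (-3.8178*exp(2*a) + 12.4836*exp(a) - 6.8154)*exp(a)/(4.0804*exp(4*a) + 9.2516*exp(3*a) - 24.4499*exp(2*a) - 33.663*exp(a) + 54.0225)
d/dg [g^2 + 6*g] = 2*g + 6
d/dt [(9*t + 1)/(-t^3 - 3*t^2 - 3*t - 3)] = 6*(3*t^3 + 5*t^2 + t - 4)/(t^6 + 6*t^5 + 15*t^4 + 24*t^3 + 27*t^2 + 18*t + 9)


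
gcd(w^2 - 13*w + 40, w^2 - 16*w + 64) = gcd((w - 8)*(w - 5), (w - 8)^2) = w - 8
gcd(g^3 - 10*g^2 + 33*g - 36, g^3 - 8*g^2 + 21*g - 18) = g^2 - 6*g + 9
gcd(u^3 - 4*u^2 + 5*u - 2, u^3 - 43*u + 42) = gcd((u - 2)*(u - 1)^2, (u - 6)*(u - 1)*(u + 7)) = u - 1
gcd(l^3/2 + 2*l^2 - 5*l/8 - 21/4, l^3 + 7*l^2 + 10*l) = l + 2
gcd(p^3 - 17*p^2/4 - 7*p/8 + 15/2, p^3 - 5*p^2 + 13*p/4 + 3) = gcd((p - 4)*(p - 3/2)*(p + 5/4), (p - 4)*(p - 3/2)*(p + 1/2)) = p^2 - 11*p/2 + 6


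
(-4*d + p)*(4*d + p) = -16*d^2 + p^2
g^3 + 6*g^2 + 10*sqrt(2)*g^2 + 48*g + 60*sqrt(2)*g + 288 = (g + 6)*(g + 4*sqrt(2))*(g + 6*sqrt(2))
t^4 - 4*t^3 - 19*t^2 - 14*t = t*(t - 7)*(t + 1)*(t + 2)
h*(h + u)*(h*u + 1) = h^3*u + h^2*u^2 + h^2 + h*u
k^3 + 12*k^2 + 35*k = k*(k + 5)*(k + 7)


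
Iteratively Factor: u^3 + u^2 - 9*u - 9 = (u - 3)*(u^2 + 4*u + 3) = (u - 3)*(u + 1)*(u + 3)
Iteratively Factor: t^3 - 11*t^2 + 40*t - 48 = (t - 4)*(t^2 - 7*t + 12) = (t - 4)*(t - 3)*(t - 4)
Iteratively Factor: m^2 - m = (m)*(m - 1)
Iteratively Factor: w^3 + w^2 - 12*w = (w)*(w^2 + w - 12) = w*(w - 3)*(w + 4)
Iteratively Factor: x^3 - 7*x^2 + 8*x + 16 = (x + 1)*(x^2 - 8*x + 16) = (x - 4)*(x + 1)*(x - 4)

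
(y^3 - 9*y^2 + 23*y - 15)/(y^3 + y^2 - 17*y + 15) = (y - 5)/(y + 5)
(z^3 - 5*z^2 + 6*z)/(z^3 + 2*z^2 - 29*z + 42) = z/(z + 7)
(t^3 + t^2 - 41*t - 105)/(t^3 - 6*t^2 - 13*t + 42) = (t + 5)/(t - 2)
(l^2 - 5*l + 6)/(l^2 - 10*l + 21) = (l - 2)/(l - 7)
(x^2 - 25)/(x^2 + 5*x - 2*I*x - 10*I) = (x - 5)/(x - 2*I)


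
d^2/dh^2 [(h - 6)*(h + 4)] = 2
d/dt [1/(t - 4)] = -1/(t - 4)^2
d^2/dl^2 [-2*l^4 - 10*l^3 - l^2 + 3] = -24*l^2 - 60*l - 2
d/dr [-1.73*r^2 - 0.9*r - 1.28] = -3.46*r - 0.9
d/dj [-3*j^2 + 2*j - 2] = 2 - 6*j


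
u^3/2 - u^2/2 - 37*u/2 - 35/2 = (u/2 + 1/2)*(u - 7)*(u + 5)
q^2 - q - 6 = (q - 3)*(q + 2)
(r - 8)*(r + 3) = r^2 - 5*r - 24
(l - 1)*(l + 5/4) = l^2 + l/4 - 5/4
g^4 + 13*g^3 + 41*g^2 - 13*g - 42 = (g - 1)*(g + 1)*(g + 6)*(g + 7)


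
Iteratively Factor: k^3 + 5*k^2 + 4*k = (k + 4)*(k^2 + k) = (k + 1)*(k + 4)*(k)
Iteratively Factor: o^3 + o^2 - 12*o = (o + 4)*(o^2 - 3*o) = (o - 3)*(o + 4)*(o)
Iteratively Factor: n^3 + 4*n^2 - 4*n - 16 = (n + 2)*(n^2 + 2*n - 8) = (n - 2)*(n + 2)*(n + 4)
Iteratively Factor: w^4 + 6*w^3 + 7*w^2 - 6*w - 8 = (w + 4)*(w^3 + 2*w^2 - w - 2) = (w + 1)*(w + 4)*(w^2 + w - 2) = (w + 1)*(w + 2)*(w + 4)*(w - 1)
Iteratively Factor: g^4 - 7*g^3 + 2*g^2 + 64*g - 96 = (g - 4)*(g^3 - 3*g^2 - 10*g + 24) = (g - 4)^2*(g^2 + g - 6) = (g - 4)^2*(g + 3)*(g - 2)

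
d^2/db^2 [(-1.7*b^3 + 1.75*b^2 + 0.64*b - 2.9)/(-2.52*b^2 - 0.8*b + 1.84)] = (1.4210854715202e-14*b^5 + 16.868608*b^3 + 46.79616*b^2 + 51.806208*b + 16.87168)/(16.003008*b^6 + 15.24096*b^5 - 30.215808*b^4 - 21.74464*b^3 + 22.062336*b^2 + 8.12544*b - 6.229504)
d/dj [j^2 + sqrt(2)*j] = 2*j + sqrt(2)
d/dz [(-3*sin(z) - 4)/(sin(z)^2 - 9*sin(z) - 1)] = (8*sin(z) - 3*cos(z)^2 - 30)*cos(z)/(9*sin(z) + cos(z)^2)^2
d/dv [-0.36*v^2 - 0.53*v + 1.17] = -0.72*v - 0.53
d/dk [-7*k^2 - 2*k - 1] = -14*k - 2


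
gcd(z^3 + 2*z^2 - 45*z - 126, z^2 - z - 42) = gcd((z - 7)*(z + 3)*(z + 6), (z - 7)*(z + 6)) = z^2 - z - 42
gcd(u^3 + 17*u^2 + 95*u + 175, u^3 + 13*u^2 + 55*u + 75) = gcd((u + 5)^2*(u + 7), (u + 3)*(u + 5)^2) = u^2 + 10*u + 25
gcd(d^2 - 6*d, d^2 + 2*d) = d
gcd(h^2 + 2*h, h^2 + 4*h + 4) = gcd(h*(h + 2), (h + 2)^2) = h + 2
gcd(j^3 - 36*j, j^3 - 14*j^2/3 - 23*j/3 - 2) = j - 6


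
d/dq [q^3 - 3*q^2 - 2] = 3*q*(q - 2)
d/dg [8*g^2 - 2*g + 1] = 16*g - 2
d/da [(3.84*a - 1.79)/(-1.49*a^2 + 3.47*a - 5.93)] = (5.7216*a^2 - 5.3342*a - 16.5599)/(2.2201*a^4 - 10.3406*a^3 + 29.7123*a^2 - 41.1542*a + 35.1649)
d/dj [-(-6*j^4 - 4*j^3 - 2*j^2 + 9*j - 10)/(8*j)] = 9*j^2/4 + j + 1/4 - 5/(4*j^2)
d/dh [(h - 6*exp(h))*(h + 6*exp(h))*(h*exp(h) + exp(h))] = (h^3 + 4*h^2 - 108*h*exp(2*h) + 2*h - 144*exp(2*h))*exp(h)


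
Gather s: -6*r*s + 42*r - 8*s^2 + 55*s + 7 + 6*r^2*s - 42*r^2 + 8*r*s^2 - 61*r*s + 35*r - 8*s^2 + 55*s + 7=-42*r^2 + 77*r + s^2*(8*r - 16) + s*(6*r^2 - 67*r + 110) + 14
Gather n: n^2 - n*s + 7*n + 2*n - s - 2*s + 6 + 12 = n^2 + n*(9 - s) - 3*s + 18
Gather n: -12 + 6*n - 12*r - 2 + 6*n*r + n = n*(6*r + 7) - 12*r - 14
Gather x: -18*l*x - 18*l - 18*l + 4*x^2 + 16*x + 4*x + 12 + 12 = -36*l + 4*x^2 + x*(20 - 18*l) + 24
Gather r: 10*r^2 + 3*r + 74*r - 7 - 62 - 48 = 10*r^2 + 77*r - 117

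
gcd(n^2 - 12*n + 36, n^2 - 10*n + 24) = n - 6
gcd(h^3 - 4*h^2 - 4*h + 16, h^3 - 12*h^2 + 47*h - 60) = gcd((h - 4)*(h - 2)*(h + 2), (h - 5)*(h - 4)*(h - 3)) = h - 4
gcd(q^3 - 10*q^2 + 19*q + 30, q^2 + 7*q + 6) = q + 1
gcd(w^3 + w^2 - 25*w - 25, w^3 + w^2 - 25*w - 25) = w^3 + w^2 - 25*w - 25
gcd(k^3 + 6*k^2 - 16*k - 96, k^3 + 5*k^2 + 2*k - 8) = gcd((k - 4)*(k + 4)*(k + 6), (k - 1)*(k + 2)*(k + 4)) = k + 4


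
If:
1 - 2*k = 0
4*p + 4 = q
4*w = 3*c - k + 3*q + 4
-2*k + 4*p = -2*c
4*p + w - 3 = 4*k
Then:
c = 5/22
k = 1/2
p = 3/22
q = 50/11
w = 49/11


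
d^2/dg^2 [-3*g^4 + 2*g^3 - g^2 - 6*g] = -36*g^2 + 12*g - 2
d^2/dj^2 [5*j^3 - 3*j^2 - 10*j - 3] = 30*j - 6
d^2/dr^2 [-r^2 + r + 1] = -2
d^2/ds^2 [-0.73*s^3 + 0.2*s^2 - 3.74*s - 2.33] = 0.4 - 4.38*s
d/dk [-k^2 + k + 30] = 1 - 2*k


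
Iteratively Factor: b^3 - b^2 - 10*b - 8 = (b - 4)*(b^2 + 3*b + 2) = (b - 4)*(b + 2)*(b + 1)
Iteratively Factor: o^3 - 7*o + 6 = (o + 3)*(o^2 - 3*o + 2) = (o - 1)*(o + 3)*(o - 2)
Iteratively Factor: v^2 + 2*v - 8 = (v - 2)*(v + 4)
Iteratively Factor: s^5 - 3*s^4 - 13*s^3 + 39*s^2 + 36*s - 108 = (s + 2)*(s^4 - 5*s^3 - 3*s^2 + 45*s - 54) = (s - 3)*(s + 2)*(s^3 - 2*s^2 - 9*s + 18) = (s - 3)*(s - 2)*(s + 2)*(s^2 - 9) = (s - 3)*(s - 2)*(s + 2)*(s + 3)*(s - 3)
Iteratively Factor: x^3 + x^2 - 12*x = (x)*(x^2 + x - 12) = x*(x + 4)*(x - 3)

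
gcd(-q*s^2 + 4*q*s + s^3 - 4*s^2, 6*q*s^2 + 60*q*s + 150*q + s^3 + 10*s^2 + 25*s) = 1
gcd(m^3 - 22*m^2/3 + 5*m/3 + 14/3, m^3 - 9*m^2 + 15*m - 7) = m^2 - 8*m + 7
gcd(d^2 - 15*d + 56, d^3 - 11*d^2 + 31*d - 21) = d - 7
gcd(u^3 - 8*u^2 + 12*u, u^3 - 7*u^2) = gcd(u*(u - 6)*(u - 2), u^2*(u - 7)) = u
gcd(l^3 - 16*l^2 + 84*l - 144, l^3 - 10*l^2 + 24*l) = l^2 - 10*l + 24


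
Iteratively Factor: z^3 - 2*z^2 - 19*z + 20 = (z + 4)*(z^2 - 6*z + 5) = (z - 1)*(z + 4)*(z - 5)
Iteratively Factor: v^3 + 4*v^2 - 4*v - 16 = (v + 4)*(v^2 - 4) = (v + 2)*(v + 4)*(v - 2)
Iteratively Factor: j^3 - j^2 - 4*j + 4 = (j + 2)*(j^2 - 3*j + 2) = (j - 2)*(j + 2)*(j - 1)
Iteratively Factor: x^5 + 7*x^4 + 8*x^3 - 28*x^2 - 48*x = (x - 2)*(x^4 + 9*x^3 + 26*x^2 + 24*x) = (x - 2)*(x + 4)*(x^3 + 5*x^2 + 6*x) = x*(x - 2)*(x + 4)*(x^2 + 5*x + 6) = x*(x - 2)*(x + 3)*(x + 4)*(x + 2)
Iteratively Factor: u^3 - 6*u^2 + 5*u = (u - 1)*(u^2 - 5*u) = u*(u - 1)*(u - 5)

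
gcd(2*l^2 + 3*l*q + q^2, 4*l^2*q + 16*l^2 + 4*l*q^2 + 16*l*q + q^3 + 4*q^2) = 2*l + q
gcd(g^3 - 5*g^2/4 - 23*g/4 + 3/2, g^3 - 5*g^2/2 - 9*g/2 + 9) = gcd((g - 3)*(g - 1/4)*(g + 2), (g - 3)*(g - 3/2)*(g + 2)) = g^2 - g - 6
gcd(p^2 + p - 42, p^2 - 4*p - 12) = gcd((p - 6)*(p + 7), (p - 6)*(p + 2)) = p - 6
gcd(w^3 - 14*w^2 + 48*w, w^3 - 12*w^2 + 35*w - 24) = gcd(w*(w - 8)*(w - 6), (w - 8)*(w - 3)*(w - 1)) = w - 8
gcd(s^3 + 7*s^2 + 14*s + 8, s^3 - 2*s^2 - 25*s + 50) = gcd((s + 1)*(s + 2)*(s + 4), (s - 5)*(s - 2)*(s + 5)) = 1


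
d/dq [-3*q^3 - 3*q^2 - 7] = 3*q*(-3*q - 2)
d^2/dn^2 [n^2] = 2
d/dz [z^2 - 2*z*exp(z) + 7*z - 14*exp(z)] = -2*z*exp(z) + 2*z - 16*exp(z) + 7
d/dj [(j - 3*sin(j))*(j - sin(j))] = -4*j*cos(j) + 2*j - 4*sin(j) + 3*sin(2*j)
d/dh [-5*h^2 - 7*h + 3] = -10*h - 7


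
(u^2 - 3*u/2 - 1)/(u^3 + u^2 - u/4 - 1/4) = 2*(u - 2)/(2*u^2 + u - 1)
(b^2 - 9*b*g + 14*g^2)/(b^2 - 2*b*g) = (b - 7*g)/b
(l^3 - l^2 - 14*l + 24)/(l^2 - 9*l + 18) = (l^2 + 2*l - 8)/(l - 6)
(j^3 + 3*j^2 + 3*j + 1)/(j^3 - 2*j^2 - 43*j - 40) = (j^2 + 2*j + 1)/(j^2 - 3*j - 40)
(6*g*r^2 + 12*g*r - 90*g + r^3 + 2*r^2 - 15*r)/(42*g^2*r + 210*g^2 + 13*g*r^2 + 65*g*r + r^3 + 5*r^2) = (r - 3)/(7*g + r)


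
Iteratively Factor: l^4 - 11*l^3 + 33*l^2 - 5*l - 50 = (l - 5)*(l^3 - 6*l^2 + 3*l + 10) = (l - 5)*(l - 2)*(l^2 - 4*l - 5) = (l - 5)^2*(l - 2)*(l + 1)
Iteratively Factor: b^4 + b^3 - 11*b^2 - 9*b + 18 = (b + 2)*(b^3 - b^2 - 9*b + 9) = (b + 2)*(b + 3)*(b^2 - 4*b + 3) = (b - 1)*(b + 2)*(b + 3)*(b - 3)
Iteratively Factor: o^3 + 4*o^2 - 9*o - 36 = (o + 3)*(o^2 + o - 12) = (o + 3)*(o + 4)*(o - 3)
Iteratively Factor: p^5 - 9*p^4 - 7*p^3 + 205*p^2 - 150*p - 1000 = (p - 5)*(p^4 - 4*p^3 - 27*p^2 + 70*p + 200) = (p - 5)*(p + 4)*(p^3 - 8*p^2 + 5*p + 50) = (p - 5)*(p + 2)*(p + 4)*(p^2 - 10*p + 25) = (p - 5)^2*(p + 2)*(p + 4)*(p - 5)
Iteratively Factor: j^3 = (j)*(j^2) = j^2*(j)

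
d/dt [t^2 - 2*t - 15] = 2*t - 2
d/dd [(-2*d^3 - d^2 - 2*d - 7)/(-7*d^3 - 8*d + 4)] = (-7*d^4 + 4*d^3 - 163*d^2 - 8*d - 64)/(49*d^6 + 112*d^4 - 56*d^3 + 64*d^2 - 64*d + 16)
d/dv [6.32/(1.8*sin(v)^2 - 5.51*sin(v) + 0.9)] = (34.8232 - 22.752*sin(v))*cos(v)/(1.8*sin(v)^2 - 5.51*sin(v) + 0.9)^2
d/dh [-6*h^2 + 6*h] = 6 - 12*h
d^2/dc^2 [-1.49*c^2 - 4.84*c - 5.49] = -2.98000000000000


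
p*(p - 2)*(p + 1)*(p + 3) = p^4 + 2*p^3 - 5*p^2 - 6*p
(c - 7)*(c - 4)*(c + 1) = c^3 - 10*c^2 + 17*c + 28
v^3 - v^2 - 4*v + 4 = (v - 2)*(v - 1)*(v + 2)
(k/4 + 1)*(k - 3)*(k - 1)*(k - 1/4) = k^4/4 - k^3/16 - 13*k^2/4 + 61*k/16 - 3/4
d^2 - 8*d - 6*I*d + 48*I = (d - 8)*(d - 6*I)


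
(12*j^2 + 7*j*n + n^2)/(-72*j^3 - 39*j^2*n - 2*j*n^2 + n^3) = (-4*j - n)/(24*j^2 + 5*j*n - n^2)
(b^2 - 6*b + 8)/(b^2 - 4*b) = (b - 2)/b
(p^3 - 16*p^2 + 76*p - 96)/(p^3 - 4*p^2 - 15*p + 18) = (p^2 - 10*p + 16)/(p^2 + 2*p - 3)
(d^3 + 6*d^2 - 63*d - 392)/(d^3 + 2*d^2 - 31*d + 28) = (d^2 - d - 56)/(d^2 - 5*d + 4)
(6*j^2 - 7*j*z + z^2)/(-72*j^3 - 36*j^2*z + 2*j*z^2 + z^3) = (-j + z)/(12*j^2 + 8*j*z + z^2)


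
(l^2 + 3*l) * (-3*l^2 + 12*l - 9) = -3*l^4 + 3*l^3 + 27*l^2 - 27*l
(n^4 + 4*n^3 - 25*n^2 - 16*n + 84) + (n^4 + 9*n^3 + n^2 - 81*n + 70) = 2*n^4 + 13*n^3 - 24*n^2 - 97*n + 154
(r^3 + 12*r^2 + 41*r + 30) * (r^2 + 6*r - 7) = r^5 + 18*r^4 + 106*r^3 + 192*r^2 - 107*r - 210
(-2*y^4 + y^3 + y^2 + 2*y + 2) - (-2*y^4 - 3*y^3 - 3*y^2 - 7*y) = 4*y^3 + 4*y^2 + 9*y + 2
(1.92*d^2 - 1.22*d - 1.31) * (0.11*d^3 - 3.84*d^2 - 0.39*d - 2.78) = 0.2112*d^5 - 7.507*d^4 + 3.7919*d^3 + 0.168600000000001*d^2 + 3.9025*d + 3.6418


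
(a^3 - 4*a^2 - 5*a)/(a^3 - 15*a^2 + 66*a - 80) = a*(a + 1)/(a^2 - 10*a + 16)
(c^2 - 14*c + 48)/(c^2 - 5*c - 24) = (c - 6)/(c + 3)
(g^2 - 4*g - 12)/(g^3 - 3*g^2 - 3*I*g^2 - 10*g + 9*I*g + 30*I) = (g - 6)/(g^2 - g*(5 + 3*I) + 15*I)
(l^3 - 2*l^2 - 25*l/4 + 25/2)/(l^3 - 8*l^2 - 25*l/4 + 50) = (l - 2)/(l - 8)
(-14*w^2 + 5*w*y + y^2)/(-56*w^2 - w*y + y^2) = (-2*w + y)/(-8*w + y)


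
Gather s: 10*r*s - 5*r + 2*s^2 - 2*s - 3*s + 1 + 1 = -5*r + 2*s^2 + s*(10*r - 5) + 2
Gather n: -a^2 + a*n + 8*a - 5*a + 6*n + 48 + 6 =-a^2 + 3*a + n*(a + 6) + 54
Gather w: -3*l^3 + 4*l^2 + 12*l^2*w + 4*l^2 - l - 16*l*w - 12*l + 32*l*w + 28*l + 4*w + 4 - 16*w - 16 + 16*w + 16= -3*l^3 + 8*l^2 + 15*l + w*(12*l^2 + 16*l + 4) + 4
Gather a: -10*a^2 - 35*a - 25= -10*a^2 - 35*a - 25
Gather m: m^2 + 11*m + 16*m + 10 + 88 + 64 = m^2 + 27*m + 162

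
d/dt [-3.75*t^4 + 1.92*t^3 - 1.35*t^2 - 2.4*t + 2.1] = -15.0*t^3 + 5.76*t^2 - 2.7*t - 2.4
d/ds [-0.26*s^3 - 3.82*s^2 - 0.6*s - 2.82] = -0.78*s^2 - 7.64*s - 0.6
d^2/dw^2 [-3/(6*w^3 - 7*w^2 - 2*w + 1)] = 6*((18*w - 7)*(6*w^3 - 7*w^2 - 2*w + 1) - 4*(-9*w^2 + 7*w + 1)^2)/(6*w^3 - 7*w^2 - 2*w + 1)^3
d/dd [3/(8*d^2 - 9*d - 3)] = 3*(9 - 16*d)/(-8*d^2 + 9*d + 3)^2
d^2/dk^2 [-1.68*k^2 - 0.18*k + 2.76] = -3.36000000000000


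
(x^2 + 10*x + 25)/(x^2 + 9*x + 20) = (x + 5)/(x + 4)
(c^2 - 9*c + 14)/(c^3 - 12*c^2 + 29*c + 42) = (c - 2)/(c^2 - 5*c - 6)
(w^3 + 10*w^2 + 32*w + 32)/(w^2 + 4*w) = w + 6 + 8/w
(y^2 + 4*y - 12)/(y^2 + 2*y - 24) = (y - 2)/(y - 4)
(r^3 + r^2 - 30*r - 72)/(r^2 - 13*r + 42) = (r^2 + 7*r + 12)/(r - 7)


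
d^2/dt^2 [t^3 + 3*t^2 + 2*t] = 6*t + 6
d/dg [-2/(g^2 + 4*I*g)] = 4*(g + 2*I)/(g^2*(g + 4*I)^2)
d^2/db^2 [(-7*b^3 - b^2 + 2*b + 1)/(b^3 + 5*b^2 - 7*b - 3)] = 2*(34*b^6 - 141*b^5 - 111*b^4 - 400*b^3 - 396*b^2 - 195*b + 13)/(b^9 + 15*b^8 + 54*b^7 - 94*b^6 - 468*b^5 + 636*b^4 + 314*b^3 - 306*b^2 - 189*b - 27)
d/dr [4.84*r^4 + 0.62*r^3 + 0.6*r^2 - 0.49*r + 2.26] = 19.36*r^3 + 1.86*r^2 + 1.2*r - 0.49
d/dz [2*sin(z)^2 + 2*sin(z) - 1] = 2*sin(2*z) + 2*cos(z)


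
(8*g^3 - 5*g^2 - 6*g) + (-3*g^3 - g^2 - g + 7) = 5*g^3 - 6*g^2 - 7*g + 7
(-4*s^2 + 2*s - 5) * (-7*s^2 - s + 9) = 28*s^4 - 10*s^3 - 3*s^2 + 23*s - 45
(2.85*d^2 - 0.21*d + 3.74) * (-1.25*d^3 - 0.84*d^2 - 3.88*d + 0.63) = -3.5625*d^5 - 2.1315*d^4 - 15.5566*d^3 - 0.5313*d^2 - 14.6435*d + 2.3562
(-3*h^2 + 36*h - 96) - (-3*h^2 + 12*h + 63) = 24*h - 159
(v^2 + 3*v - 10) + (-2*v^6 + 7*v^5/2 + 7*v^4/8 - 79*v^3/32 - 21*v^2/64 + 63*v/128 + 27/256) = -2*v^6 + 7*v^5/2 + 7*v^4/8 - 79*v^3/32 + 43*v^2/64 + 447*v/128 - 2533/256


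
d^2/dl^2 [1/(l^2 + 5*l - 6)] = 2*(-l^2 - 5*l + (2*l + 5)^2 + 6)/(l^2 + 5*l - 6)^3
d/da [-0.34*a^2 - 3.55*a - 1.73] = -0.68*a - 3.55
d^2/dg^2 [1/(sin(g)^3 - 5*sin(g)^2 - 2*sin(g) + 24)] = (-9*sin(g)^6 + 55*sin(g)^5 - 84*sin(g)^4 + 106*sin(g)^3 - 346*sin(g)^2 - 132*sin(g) + 248)/(sin(g)^3 - 5*sin(g)^2 - 2*sin(g) + 24)^3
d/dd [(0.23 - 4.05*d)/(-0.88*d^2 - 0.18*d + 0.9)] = (-3.564*d^2 + 0.4048*d - 3.6036)/(0.7744*d^4 + 0.3168*d^3 - 1.5516*d^2 - 0.324*d + 0.81)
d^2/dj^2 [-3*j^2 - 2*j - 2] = -6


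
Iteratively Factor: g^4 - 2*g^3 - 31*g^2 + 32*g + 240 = (g + 3)*(g^3 - 5*g^2 - 16*g + 80) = (g - 4)*(g + 3)*(g^2 - g - 20) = (g - 5)*(g - 4)*(g + 3)*(g + 4)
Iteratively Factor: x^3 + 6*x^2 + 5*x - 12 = (x + 4)*(x^2 + 2*x - 3) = (x - 1)*(x + 4)*(x + 3)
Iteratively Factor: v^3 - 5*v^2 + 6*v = (v - 2)*(v^2 - 3*v) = (v - 3)*(v - 2)*(v)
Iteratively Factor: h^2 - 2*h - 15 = (h + 3)*(h - 5)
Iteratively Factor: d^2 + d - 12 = (d - 3)*(d + 4)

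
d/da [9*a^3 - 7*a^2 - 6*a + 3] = 27*a^2 - 14*a - 6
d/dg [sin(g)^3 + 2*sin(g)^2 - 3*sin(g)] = 4*sin(g)*cos(g) - 3*cos(g)^3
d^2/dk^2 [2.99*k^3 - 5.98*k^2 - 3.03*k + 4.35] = 17.94*k - 11.96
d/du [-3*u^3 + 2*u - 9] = 2 - 9*u^2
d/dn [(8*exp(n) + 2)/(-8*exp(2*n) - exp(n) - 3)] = 2*((4*exp(n) + 1)*(16*exp(n) + 1) - 32*exp(2*n) - 4*exp(n) - 12)*exp(n)/(8*exp(2*n) + exp(n) + 3)^2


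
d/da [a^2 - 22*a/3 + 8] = 2*a - 22/3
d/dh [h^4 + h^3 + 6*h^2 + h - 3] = 4*h^3 + 3*h^2 + 12*h + 1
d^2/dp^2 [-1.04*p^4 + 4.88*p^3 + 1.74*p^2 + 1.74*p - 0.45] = -12.48*p^2 + 29.28*p + 3.48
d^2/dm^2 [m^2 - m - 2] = 2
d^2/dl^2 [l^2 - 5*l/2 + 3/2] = 2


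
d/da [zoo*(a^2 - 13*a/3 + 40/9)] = zoo*(a + 1)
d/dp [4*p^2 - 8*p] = 8*p - 8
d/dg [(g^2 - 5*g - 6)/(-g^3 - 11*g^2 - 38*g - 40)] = (g^4 - 10*g^3 - 111*g^2 - 212*g - 28)/(g^6 + 22*g^5 + 197*g^4 + 916*g^3 + 2324*g^2 + 3040*g + 1600)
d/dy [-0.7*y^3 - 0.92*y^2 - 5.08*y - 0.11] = -2.1*y^2 - 1.84*y - 5.08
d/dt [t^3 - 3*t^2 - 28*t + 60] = 3*t^2 - 6*t - 28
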